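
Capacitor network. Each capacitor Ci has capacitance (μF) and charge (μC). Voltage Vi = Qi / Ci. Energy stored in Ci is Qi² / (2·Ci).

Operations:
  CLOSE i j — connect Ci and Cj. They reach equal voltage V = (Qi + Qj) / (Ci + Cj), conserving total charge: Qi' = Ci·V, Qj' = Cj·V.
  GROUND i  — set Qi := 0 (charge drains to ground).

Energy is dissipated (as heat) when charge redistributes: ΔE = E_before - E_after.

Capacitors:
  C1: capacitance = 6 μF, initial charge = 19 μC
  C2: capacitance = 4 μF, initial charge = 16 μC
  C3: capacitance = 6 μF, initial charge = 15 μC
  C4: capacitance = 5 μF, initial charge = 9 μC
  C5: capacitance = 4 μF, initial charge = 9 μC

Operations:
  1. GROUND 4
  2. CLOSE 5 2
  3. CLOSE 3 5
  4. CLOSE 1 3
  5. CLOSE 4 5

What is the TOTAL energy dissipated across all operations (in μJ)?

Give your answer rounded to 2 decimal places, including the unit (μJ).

Answer: 20.29 μJ

Derivation:
Initial: C1(6μF, Q=19μC, V=3.17V), C2(4μF, Q=16μC, V=4.00V), C3(6μF, Q=15μC, V=2.50V), C4(5μF, Q=9μC, V=1.80V), C5(4μF, Q=9μC, V=2.25V)
Op 1: GROUND 4: Q4=0; energy lost=8.100
Op 2: CLOSE 5-2: Q_total=25.00, C_total=8.00, V=3.12; Q5=12.50, Q2=12.50; dissipated=3.062
Op 3: CLOSE 3-5: Q_total=27.50, C_total=10.00, V=2.75; Q3=16.50, Q5=11.00; dissipated=0.469
Op 4: CLOSE 1-3: Q_total=35.50, C_total=12.00, V=2.96; Q1=17.75, Q3=17.75; dissipated=0.260
Op 5: CLOSE 4-5: Q_total=11.00, C_total=9.00, V=1.22; Q4=6.11, Q5=4.89; dissipated=8.403
Total dissipated: 20.294 μJ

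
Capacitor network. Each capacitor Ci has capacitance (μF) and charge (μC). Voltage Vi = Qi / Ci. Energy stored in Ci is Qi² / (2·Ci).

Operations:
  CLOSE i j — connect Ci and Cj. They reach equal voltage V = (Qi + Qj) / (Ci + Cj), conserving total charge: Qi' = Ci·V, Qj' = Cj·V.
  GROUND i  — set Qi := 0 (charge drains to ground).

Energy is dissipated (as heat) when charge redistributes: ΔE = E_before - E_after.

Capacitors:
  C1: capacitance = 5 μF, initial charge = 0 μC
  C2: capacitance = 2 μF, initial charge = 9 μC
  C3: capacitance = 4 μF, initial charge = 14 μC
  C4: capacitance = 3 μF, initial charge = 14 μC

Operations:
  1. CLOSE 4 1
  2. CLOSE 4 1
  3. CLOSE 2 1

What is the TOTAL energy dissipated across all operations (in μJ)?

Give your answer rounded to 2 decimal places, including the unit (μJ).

Answer: 25.82 μJ

Derivation:
Initial: C1(5μF, Q=0μC, V=0.00V), C2(2μF, Q=9μC, V=4.50V), C3(4μF, Q=14μC, V=3.50V), C4(3μF, Q=14μC, V=4.67V)
Op 1: CLOSE 4-1: Q_total=14.00, C_total=8.00, V=1.75; Q4=5.25, Q1=8.75; dissipated=20.417
Op 2: CLOSE 4-1: Q_total=14.00, C_total=8.00, V=1.75; Q4=5.25, Q1=8.75; dissipated=0.000
Op 3: CLOSE 2-1: Q_total=17.75, C_total=7.00, V=2.54; Q2=5.07, Q1=12.68; dissipated=5.402
Total dissipated: 25.818 μJ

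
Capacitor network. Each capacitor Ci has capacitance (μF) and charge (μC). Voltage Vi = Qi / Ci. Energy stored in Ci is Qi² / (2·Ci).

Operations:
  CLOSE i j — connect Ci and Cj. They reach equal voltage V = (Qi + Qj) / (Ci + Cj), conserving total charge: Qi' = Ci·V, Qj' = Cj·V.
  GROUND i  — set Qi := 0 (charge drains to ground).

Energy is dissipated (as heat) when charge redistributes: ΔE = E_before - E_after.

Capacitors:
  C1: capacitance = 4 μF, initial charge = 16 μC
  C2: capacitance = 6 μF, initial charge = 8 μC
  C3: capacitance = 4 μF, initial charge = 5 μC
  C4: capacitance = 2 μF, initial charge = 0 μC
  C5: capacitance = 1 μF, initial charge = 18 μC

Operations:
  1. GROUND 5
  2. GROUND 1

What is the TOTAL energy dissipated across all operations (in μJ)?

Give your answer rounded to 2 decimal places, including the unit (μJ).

Answer: 194.00 μJ

Derivation:
Initial: C1(4μF, Q=16μC, V=4.00V), C2(6μF, Q=8μC, V=1.33V), C3(4μF, Q=5μC, V=1.25V), C4(2μF, Q=0μC, V=0.00V), C5(1μF, Q=18μC, V=18.00V)
Op 1: GROUND 5: Q5=0; energy lost=162.000
Op 2: GROUND 1: Q1=0; energy lost=32.000
Total dissipated: 194.000 μJ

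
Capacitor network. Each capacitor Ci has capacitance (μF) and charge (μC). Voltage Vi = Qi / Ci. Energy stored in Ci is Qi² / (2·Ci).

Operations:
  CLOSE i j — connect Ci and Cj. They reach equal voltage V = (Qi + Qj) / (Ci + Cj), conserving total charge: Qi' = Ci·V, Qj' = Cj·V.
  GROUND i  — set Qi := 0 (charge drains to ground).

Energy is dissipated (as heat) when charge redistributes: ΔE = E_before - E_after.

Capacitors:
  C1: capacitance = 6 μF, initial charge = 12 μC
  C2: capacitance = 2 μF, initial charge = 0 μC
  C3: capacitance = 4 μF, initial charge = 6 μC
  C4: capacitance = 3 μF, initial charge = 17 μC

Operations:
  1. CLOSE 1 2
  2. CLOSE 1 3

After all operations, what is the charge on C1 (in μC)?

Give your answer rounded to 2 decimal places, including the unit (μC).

Initial: C1(6μF, Q=12μC, V=2.00V), C2(2μF, Q=0μC, V=0.00V), C3(4μF, Q=6μC, V=1.50V), C4(3μF, Q=17μC, V=5.67V)
Op 1: CLOSE 1-2: Q_total=12.00, C_total=8.00, V=1.50; Q1=9.00, Q2=3.00; dissipated=3.000
Op 2: CLOSE 1-3: Q_total=15.00, C_total=10.00, V=1.50; Q1=9.00, Q3=6.00; dissipated=0.000
Final charges: Q1=9.00, Q2=3.00, Q3=6.00, Q4=17.00

Answer: 9.00 μC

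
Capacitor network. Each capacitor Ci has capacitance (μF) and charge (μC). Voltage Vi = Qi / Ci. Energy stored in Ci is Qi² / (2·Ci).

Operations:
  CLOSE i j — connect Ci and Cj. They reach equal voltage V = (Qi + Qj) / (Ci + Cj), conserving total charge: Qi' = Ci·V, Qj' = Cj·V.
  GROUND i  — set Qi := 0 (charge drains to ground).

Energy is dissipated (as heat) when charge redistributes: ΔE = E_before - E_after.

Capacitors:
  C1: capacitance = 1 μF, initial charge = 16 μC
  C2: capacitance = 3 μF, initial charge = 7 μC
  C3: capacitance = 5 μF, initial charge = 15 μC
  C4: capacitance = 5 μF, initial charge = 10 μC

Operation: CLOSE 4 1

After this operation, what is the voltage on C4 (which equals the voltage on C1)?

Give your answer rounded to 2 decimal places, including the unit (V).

Initial: C1(1μF, Q=16μC, V=16.00V), C2(3μF, Q=7μC, V=2.33V), C3(5μF, Q=15μC, V=3.00V), C4(5μF, Q=10μC, V=2.00V)
Op 1: CLOSE 4-1: Q_total=26.00, C_total=6.00, V=4.33; Q4=21.67, Q1=4.33; dissipated=81.667

Answer: 4.33 V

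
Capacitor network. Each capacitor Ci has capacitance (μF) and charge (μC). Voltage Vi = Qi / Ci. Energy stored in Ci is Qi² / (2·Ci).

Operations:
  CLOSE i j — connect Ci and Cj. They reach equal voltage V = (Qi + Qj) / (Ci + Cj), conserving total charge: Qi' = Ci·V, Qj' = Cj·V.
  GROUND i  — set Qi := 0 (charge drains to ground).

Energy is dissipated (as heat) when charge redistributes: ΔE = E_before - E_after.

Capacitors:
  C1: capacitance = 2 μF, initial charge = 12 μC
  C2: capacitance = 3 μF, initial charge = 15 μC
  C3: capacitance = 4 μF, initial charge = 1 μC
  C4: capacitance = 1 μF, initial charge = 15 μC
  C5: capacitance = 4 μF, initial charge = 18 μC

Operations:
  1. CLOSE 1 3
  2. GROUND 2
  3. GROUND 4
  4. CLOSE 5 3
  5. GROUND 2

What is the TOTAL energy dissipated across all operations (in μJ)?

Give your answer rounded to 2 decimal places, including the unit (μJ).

Initial: C1(2μF, Q=12μC, V=6.00V), C2(3μF, Q=15μC, V=5.00V), C3(4μF, Q=1μC, V=0.25V), C4(1μF, Q=15μC, V=15.00V), C5(4μF, Q=18μC, V=4.50V)
Op 1: CLOSE 1-3: Q_total=13.00, C_total=6.00, V=2.17; Q1=4.33, Q3=8.67; dissipated=22.042
Op 2: GROUND 2: Q2=0; energy lost=37.500
Op 3: GROUND 4: Q4=0; energy lost=112.500
Op 4: CLOSE 5-3: Q_total=26.67, C_total=8.00, V=3.33; Q5=13.33, Q3=13.33; dissipated=5.444
Op 5: GROUND 2: Q2=0; energy lost=0.000
Total dissipated: 177.486 μJ

Answer: 177.49 μJ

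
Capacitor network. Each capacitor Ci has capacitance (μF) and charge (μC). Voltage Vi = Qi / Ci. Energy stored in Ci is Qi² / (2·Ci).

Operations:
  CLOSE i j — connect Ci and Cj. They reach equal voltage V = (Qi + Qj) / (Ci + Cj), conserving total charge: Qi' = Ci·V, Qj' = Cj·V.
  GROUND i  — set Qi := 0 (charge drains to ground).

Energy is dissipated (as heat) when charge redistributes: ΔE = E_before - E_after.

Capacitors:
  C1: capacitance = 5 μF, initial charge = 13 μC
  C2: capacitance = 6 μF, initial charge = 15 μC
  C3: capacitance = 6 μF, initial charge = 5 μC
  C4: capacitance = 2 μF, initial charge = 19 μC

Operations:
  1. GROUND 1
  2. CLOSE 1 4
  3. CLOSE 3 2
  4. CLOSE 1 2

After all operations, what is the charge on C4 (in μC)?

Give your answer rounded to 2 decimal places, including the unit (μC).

Answer: 5.43 μC

Derivation:
Initial: C1(5μF, Q=13μC, V=2.60V), C2(6μF, Q=15μC, V=2.50V), C3(6μF, Q=5μC, V=0.83V), C4(2μF, Q=19μC, V=9.50V)
Op 1: GROUND 1: Q1=0; energy lost=16.900
Op 2: CLOSE 1-4: Q_total=19.00, C_total=7.00, V=2.71; Q1=13.57, Q4=5.43; dissipated=64.464
Op 3: CLOSE 3-2: Q_total=20.00, C_total=12.00, V=1.67; Q3=10.00, Q2=10.00; dissipated=4.167
Op 4: CLOSE 1-2: Q_total=23.57, C_total=11.00, V=2.14; Q1=10.71, Q2=12.86; dissipated=1.497
Final charges: Q1=10.71, Q2=12.86, Q3=10.00, Q4=5.43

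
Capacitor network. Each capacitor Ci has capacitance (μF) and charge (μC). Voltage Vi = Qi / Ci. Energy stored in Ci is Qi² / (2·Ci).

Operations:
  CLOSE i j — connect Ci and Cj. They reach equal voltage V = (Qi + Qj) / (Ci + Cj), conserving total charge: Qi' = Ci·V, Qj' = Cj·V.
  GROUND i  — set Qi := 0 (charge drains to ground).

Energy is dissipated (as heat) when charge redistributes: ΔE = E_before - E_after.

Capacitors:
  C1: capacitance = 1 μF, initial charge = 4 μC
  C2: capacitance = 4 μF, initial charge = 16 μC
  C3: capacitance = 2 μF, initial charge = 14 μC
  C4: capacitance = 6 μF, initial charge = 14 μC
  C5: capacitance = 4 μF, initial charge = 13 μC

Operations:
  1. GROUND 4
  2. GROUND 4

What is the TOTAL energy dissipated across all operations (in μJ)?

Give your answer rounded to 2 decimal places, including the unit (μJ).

Answer: 16.33 μJ

Derivation:
Initial: C1(1μF, Q=4μC, V=4.00V), C2(4μF, Q=16μC, V=4.00V), C3(2μF, Q=14μC, V=7.00V), C4(6μF, Q=14μC, V=2.33V), C5(4μF, Q=13μC, V=3.25V)
Op 1: GROUND 4: Q4=0; energy lost=16.333
Op 2: GROUND 4: Q4=0; energy lost=0.000
Total dissipated: 16.333 μJ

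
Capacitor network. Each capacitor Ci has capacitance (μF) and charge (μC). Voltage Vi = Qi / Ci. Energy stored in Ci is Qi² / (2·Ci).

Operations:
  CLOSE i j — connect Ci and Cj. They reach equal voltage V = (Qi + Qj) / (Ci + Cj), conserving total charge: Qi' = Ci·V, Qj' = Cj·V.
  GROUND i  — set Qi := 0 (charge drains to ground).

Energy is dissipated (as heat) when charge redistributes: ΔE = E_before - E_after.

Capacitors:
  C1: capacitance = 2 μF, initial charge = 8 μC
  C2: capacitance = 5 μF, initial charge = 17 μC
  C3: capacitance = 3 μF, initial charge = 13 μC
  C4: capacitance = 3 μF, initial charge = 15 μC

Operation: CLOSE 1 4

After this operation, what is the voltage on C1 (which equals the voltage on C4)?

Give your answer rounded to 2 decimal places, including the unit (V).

Answer: 4.60 V

Derivation:
Initial: C1(2μF, Q=8μC, V=4.00V), C2(5μF, Q=17μC, V=3.40V), C3(3μF, Q=13μC, V=4.33V), C4(3μF, Q=15μC, V=5.00V)
Op 1: CLOSE 1-4: Q_total=23.00, C_total=5.00, V=4.60; Q1=9.20, Q4=13.80; dissipated=0.600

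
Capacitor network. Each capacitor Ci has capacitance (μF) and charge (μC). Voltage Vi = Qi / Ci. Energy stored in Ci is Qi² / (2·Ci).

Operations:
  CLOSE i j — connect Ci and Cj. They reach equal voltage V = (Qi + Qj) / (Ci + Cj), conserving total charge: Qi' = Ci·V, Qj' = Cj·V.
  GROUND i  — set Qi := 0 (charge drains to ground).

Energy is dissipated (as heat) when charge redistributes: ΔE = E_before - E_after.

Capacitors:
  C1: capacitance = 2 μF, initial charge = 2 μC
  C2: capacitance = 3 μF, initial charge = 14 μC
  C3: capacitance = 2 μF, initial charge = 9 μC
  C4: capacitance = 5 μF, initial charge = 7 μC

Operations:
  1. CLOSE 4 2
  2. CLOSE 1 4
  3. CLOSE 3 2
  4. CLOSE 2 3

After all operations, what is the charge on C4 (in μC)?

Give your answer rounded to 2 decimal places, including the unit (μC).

Initial: C1(2μF, Q=2μC, V=1.00V), C2(3μF, Q=14μC, V=4.67V), C3(2μF, Q=9μC, V=4.50V), C4(5μF, Q=7μC, V=1.40V)
Op 1: CLOSE 4-2: Q_total=21.00, C_total=8.00, V=2.62; Q4=13.12, Q2=7.88; dissipated=10.004
Op 2: CLOSE 1-4: Q_total=15.12, C_total=7.00, V=2.16; Q1=4.32, Q4=10.80; dissipated=1.886
Op 3: CLOSE 3-2: Q_total=16.88, C_total=5.00, V=3.38; Q3=6.75, Q2=10.12; dissipated=2.109
Op 4: CLOSE 2-3: Q_total=16.88, C_total=5.00, V=3.38; Q2=10.12, Q3=6.75; dissipated=0.000
Final charges: Q1=4.32, Q2=10.12, Q3=6.75, Q4=10.80

Answer: 10.80 μC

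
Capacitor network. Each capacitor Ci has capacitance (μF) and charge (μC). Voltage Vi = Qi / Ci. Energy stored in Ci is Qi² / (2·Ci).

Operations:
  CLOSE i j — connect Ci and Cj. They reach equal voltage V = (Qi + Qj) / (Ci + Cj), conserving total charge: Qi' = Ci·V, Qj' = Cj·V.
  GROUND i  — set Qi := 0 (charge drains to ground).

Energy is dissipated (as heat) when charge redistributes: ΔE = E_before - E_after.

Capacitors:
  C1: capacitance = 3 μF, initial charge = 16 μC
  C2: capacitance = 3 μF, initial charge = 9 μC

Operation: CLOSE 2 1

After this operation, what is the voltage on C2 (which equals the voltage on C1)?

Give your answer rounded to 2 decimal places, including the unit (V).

Answer: 4.17 V

Derivation:
Initial: C1(3μF, Q=16μC, V=5.33V), C2(3μF, Q=9μC, V=3.00V)
Op 1: CLOSE 2-1: Q_total=25.00, C_total=6.00, V=4.17; Q2=12.50, Q1=12.50; dissipated=4.083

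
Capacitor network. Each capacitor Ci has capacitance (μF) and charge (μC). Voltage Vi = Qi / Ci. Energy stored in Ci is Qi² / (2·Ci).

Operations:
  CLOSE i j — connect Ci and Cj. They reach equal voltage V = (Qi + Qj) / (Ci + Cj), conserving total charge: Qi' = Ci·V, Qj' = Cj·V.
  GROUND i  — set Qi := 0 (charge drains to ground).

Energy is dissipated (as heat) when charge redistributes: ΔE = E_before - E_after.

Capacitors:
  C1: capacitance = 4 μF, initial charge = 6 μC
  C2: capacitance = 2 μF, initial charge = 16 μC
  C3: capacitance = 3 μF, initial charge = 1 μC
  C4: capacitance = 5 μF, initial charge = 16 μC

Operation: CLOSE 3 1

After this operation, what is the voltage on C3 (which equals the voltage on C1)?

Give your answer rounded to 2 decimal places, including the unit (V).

Answer: 1.00 V

Derivation:
Initial: C1(4μF, Q=6μC, V=1.50V), C2(2μF, Q=16μC, V=8.00V), C3(3μF, Q=1μC, V=0.33V), C4(5μF, Q=16μC, V=3.20V)
Op 1: CLOSE 3-1: Q_total=7.00, C_total=7.00, V=1.00; Q3=3.00, Q1=4.00; dissipated=1.167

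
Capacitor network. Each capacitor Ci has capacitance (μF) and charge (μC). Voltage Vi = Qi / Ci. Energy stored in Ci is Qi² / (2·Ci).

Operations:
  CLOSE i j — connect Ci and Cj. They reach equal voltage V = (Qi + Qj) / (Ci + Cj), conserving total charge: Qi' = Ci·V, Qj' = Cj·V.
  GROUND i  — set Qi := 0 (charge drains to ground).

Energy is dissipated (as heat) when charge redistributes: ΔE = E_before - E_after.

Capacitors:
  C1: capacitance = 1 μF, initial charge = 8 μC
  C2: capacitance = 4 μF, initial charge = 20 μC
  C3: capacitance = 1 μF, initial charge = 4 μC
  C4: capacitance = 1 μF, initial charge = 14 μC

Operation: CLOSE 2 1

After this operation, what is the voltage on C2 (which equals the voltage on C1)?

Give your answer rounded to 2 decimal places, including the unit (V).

Initial: C1(1μF, Q=8μC, V=8.00V), C2(4μF, Q=20μC, V=5.00V), C3(1μF, Q=4μC, V=4.00V), C4(1μF, Q=14μC, V=14.00V)
Op 1: CLOSE 2-1: Q_total=28.00, C_total=5.00, V=5.60; Q2=22.40, Q1=5.60; dissipated=3.600

Answer: 5.60 V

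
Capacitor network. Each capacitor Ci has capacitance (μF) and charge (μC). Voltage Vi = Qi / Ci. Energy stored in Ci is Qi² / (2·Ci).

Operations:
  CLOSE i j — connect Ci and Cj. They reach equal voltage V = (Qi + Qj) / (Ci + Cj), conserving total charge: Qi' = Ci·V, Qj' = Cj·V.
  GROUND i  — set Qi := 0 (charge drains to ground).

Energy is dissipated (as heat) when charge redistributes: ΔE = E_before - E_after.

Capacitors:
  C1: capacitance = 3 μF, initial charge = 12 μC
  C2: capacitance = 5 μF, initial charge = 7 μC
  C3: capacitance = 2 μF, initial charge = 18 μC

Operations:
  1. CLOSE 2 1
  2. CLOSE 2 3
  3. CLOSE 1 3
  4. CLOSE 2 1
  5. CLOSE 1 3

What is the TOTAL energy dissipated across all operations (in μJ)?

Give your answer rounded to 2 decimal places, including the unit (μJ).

Initial: C1(3μF, Q=12μC, V=4.00V), C2(5μF, Q=7μC, V=1.40V), C3(2μF, Q=18μC, V=9.00V)
Op 1: CLOSE 2-1: Q_total=19.00, C_total=8.00, V=2.38; Q2=11.88, Q1=7.12; dissipated=6.338
Op 2: CLOSE 2-3: Q_total=29.88, C_total=7.00, V=4.27; Q2=21.34, Q3=8.54; dissipated=31.350
Op 3: CLOSE 1-3: Q_total=15.66, C_total=5.00, V=3.13; Q1=9.40, Q3=6.26; dissipated=2.150
Op 4: CLOSE 2-1: Q_total=30.74, C_total=8.00, V=3.84; Q2=19.21, Q1=11.53; dissipated=1.209
Op 5: CLOSE 1-3: Q_total=17.79, C_total=5.00, V=3.56; Q1=10.67, Q3=7.12; dissipated=0.302
Total dissipated: 41.349 μJ

Answer: 41.35 μJ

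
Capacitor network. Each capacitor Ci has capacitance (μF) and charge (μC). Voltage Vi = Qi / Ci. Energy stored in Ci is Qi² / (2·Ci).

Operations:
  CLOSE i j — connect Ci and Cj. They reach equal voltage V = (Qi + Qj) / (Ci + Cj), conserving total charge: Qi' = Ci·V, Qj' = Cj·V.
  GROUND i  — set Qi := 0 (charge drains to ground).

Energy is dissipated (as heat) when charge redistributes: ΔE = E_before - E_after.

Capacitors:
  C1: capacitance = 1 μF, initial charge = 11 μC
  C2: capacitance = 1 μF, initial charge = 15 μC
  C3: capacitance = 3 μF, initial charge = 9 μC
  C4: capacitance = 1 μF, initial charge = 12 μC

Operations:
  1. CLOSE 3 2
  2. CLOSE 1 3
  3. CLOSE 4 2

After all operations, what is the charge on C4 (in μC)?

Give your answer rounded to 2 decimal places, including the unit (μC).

Answer: 9.00 μC

Derivation:
Initial: C1(1μF, Q=11μC, V=11.00V), C2(1μF, Q=15μC, V=15.00V), C3(3μF, Q=9μC, V=3.00V), C4(1μF, Q=12μC, V=12.00V)
Op 1: CLOSE 3-2: Q_total=24.00, C_total=4.00, V=6.00; Q3=18.00, Q2=6.00; dissipated=54.000
Op 2: CLOSE 1-3: Q_total=29.00, C_total=4.00, V=7.25; Q1=7.25, Q3=21.75; dissipated=9.375
Op 3: CLOSE 4-2: Q_total=18.00, C_total=2.00, V=9.00; Q4=9.00, Q2=9.00; dissipated=9.000
Final charges: Q1=7.25, Q2=9.00, Q3=21.75, Q4=9.00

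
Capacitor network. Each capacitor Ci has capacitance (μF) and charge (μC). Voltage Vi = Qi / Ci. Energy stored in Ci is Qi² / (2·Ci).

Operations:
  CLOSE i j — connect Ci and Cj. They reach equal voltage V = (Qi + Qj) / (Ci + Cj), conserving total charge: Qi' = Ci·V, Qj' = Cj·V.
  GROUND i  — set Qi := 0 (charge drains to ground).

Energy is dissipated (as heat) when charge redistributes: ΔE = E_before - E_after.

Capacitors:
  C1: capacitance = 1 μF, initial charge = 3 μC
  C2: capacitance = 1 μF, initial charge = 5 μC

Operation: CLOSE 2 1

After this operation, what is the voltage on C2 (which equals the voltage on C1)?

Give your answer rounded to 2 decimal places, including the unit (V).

Answer: 4.00 V

Derivation:
Initial: C1(1μF, Q=3μC, V=3.00V), C2(1μF, Q=5μC, V=5.00V)
Op 1: CLOSE 2-1: Q_total=8.00, C_total=2.00, V=4.00; Q2=4.00, Q1=4.00; dissipated=1.000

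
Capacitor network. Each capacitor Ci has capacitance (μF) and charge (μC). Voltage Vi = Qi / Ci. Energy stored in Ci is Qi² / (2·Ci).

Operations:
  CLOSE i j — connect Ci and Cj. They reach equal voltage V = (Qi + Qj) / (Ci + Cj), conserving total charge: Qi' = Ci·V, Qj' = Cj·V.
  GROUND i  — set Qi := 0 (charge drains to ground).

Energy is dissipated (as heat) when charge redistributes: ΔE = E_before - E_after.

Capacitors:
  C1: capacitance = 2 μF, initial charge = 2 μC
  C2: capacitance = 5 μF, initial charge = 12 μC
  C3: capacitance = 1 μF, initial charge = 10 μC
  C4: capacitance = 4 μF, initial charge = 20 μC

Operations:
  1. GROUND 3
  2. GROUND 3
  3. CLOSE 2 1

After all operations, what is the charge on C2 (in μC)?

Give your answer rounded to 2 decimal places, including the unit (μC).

Answer: 10.00 μC

Derivation:
Initial: C1(2μF, Q=2μC, V=1.00V), C2(5μF, Q=12μC, V=2.40V), C3(1μF, Q=10μC, V=10.00V), C4(4μF, Q=20μC, V=5.00V)
Op 1: GROUND 3: Q3=0; energy lost=50.000
Op 2: GROUND 3: Q3=0; energy lost=0.000
Op 3: CLOSE 2-1: Q_total=14.00, C_total=7.00, V=2.00; Q2=10.00, Q1=4.00; dissipated=1.400
Final charges: Q1=4.00, Q2=10.00, Q3=0.00, Q4=20.00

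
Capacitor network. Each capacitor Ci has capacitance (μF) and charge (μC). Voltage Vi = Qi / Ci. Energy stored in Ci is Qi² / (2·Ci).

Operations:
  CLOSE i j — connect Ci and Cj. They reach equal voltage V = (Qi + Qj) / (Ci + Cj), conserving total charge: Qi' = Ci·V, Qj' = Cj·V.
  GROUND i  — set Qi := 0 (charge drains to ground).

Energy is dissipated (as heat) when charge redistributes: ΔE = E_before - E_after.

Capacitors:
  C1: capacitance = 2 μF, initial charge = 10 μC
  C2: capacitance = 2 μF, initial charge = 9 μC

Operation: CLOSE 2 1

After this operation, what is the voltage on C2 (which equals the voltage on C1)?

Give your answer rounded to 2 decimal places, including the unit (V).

Answer: 4.75 V

Derivation:
Initial: C1(2μF, Q=10μC, V=5.00V), C2(2μF, Q=9μC, V=4.50V)
Op 1: CLOSE 2-1: Q_total=19.00, C_total=4.00, V=4.75; Q2=9.50, Q1=9.50; dissipated=0.125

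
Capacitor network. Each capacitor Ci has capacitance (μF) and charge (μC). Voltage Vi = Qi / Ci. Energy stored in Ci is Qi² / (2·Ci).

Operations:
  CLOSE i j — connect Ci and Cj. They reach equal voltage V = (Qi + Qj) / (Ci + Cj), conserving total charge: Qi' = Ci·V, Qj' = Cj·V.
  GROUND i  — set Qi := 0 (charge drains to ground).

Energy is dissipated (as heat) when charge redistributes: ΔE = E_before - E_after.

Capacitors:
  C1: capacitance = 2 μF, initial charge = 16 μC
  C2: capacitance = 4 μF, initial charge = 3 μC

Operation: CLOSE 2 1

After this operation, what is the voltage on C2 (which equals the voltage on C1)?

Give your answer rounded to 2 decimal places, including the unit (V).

Answer: 3.17 V

Derivation:
Initial: C1(2μF, Q=16μC, V=8.00V), C2(4μF, Q=3μC, V=0.75V)
Op 1: CLOSE 2-1: Q_total=19.00, C_total=6.00, V=3.17; Q2=12.67, Q1=6.33; dissipated=35.042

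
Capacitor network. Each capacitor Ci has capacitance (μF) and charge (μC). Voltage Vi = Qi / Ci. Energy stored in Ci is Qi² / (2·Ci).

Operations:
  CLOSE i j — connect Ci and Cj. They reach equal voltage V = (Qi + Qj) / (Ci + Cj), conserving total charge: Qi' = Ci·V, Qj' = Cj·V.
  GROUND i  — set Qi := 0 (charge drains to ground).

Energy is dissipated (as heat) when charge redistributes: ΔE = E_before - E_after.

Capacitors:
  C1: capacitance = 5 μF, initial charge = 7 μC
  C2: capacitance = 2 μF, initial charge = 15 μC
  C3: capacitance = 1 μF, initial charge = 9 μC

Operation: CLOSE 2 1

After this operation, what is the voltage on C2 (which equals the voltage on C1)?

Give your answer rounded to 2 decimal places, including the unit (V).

Initial: C1(5μF, Q=7μC, V=1.40V), C2(2μF, Q=15μC, V=7.50V), C3(1μF, Q=9μC, V=9.00V)
Op 1: CLOSE 2-1: Q_total=22.00, C_total=7.00, V=3.14; Q2=6.29, Q1=15.71; dissipated=26.579

Answer: 3.14 V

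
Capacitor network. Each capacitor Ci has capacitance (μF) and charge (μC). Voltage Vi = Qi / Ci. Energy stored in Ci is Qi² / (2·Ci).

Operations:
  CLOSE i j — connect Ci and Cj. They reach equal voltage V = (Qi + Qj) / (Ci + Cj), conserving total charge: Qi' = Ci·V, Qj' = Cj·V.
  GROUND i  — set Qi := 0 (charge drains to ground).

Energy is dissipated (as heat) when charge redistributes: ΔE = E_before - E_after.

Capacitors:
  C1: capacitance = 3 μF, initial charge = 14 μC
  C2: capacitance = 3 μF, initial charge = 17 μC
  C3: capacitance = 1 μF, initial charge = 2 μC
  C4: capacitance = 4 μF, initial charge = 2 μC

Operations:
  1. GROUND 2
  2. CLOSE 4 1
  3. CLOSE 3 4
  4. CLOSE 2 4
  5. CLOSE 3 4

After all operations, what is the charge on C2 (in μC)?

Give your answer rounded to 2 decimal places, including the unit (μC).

Answer: 3.82 μC

Derivation:
Initial: C1(3μF, Q=14μC, V=4.67V), C2(3μF, Q=17μC, V=5.67V), C3(1μF, Q=2μC, V=2.00V), C4(4μF, Q=2μC, V=0.50V)
Op 1: GROUND 2: Q2=0; energy lost=48.167
Op 2: CLOSE 4-1: Q_total=16.00, C_total=7.00, V=2.29; Q4=9.14, Q1=6.86; dissipated=14.881
Op 3: CLOSE 3-4: Q_total=11.14, C_total=5.00, V=2.23; Q3=2.23, Q4=8.91; dissipated=0.033
Op 4: CLOSE 2-4: Q_total=8.91, C_total=7.00, V=1.27; Q2=3.82, Q4=5.09; dissipated=4.257
Op 5: CLOSE 3-4: Q_total=7.32, C_total=5.00, V=1.46; Q3=1.46, Q4=5.86; dissipated=0.365
Final charges: Q1=6.86, Q2=3.82, Q3=1.46, Q4=5.86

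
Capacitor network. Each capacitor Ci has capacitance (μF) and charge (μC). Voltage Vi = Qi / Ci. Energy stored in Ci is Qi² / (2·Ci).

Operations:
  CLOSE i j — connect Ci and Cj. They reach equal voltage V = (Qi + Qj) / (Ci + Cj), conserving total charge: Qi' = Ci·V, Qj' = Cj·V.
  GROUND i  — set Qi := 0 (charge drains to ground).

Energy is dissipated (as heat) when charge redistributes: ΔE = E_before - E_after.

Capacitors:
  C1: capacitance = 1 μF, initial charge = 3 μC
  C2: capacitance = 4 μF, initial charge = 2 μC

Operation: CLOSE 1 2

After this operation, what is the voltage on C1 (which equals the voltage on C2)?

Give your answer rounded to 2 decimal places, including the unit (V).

Initial: C1(1μF, Q=3μC, V=3.00V), C2(4μF, Q=2μC, V=0.50V)
Op 1: CLOSE 1-2: Q_total=5.00, C_total=5.00, V=1.00; Q1=1.00, Q2=4.00; dissipated=2.500

Answer: 1.00 V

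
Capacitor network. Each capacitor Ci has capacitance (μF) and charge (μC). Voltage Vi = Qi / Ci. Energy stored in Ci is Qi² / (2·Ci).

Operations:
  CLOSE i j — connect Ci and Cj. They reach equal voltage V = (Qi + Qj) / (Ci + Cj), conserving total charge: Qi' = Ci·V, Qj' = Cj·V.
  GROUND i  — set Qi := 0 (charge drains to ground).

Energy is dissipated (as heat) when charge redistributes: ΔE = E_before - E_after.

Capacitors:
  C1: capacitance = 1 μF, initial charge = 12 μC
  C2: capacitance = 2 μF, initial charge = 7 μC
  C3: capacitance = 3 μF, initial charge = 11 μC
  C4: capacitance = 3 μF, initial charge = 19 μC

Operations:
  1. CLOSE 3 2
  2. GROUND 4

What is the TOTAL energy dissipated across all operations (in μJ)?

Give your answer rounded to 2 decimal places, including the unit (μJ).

Initial: C1(1μF, Q=12μC, V=12.00V), C2(2μF, Q=7μC, V=3.50V), C3(3μF, Q=11μC, V=3.67V), C4(3μF, Q=19μC, V=6.33V)
Op 1: CLOSE 3-2: Q_total=18.00, C_total=5.00, V=3.60; Q3=10.80, Q2=7.20; dissipated=0.017
Op 2: GROUND 4: Q4=0; energy lost=60.167
Total dissipated: 60.183 μJ

Answer: 60.18 μJ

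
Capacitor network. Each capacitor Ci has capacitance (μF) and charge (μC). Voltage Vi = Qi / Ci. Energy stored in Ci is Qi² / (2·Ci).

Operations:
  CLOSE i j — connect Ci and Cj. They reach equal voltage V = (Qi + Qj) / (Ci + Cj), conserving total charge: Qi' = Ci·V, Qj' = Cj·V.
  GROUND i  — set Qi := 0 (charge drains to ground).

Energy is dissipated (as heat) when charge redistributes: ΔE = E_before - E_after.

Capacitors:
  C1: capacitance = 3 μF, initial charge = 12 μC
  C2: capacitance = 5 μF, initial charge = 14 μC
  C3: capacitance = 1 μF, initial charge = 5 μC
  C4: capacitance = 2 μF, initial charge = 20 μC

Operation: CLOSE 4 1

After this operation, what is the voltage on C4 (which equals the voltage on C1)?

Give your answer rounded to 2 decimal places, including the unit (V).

Initial: C1(3μF, Q=12μC, V=4.00V), C2(5μF, Q=14μC, V=2.80V), C3(1μF, Q=5μC, V=5.00V), C4(2μF, Q=20μC, V=10.00V)
Op 1: CLOSE 4-1: Q_total=32.00, C_total=5.00, V=6.40; Q4=12.80, Q1=19.20; dissipated=21.600

Answer: 6.40 V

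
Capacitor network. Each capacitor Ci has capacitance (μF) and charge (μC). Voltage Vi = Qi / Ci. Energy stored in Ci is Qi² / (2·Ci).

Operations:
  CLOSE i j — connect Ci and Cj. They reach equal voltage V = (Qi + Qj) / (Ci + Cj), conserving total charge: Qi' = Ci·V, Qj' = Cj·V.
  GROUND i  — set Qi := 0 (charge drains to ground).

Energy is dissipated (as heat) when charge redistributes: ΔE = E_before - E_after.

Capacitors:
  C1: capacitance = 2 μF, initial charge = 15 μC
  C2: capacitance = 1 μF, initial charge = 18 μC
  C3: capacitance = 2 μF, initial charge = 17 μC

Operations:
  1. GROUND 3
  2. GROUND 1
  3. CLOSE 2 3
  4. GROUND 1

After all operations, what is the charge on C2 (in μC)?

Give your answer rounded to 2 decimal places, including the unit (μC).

Initial: C1(2μF, Q=15μC, V=7.50V), C2(1μF, Q=18μC, V=18.00V), C3(2μF, Q=17μC, V=8.50V)
Op 1: GROUND 3: Q3=0; energy lost=72.250
Op 2: GROUND 1: Q1=0; energy lost=56.250
Op 3: CLOSE 2-3: Q_total=18.00, C_total=3.00, V=6.00; Q2=6.00, Q3=12.00; dissipated=108.000
Op 4: GROUND 1: Q1=0; energy lost=0.000
Final charges: Q1=0.00, Q2=6.00, Q3=12.00

Answer: 6.00 μC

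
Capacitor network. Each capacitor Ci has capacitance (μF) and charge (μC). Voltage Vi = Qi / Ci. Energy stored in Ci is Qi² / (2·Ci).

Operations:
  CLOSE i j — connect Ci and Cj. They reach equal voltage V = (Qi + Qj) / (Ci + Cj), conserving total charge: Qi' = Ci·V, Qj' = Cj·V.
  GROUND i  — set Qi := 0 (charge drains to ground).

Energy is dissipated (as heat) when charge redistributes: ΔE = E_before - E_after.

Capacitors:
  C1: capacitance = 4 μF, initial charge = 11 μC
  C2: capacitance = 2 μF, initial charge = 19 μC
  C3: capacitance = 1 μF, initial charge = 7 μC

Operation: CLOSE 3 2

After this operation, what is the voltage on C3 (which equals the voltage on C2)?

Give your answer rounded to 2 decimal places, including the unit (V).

Initial: C1(4μF, Q=11μC, V=2.75V), C2(2μF, Q=19μC, V=9.50V), C3(1μF, Q=7μC, V=7.00V)
Op 1: CLOSE 3-2: Q_total=26.00, C_total=3.00, V=8.67; Q3=8.67, Q2=17.33; dissipated=2.083

Answer: 8.67 V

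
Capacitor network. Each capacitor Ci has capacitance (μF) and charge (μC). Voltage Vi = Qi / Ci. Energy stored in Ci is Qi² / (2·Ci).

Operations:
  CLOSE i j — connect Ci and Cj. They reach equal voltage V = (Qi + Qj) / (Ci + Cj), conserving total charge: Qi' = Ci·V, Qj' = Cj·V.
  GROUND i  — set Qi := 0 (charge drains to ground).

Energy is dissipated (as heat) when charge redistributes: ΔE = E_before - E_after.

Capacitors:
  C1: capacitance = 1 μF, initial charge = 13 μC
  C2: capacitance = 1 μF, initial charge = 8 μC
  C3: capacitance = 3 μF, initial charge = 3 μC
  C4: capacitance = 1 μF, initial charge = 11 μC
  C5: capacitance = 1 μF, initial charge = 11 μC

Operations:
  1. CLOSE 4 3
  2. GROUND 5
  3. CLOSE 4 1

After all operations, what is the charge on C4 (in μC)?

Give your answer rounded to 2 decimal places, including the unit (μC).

Answer: 8.25 μC

Derivation:
Initial: C1(1μF, Q=13μC, V=13.00V), C2(1μF, Q=8μC, V=8.00V), C3(3μF, Q=3μC, V=1.00V), C4(1μF, Q=11μC, V=11.00V), C5(1μF, Q=11μC, V=11.00V)
Op 1: CLOSE 4-3: Q_total=14.00, C_total=4.00, V=3.50; Q4=3.50, Q3=10.50; dissipated=37.500
Op 2: GROUND 5: Q5=0; energy lost=60.500
Op 3: CLOSE 4-1: Q_total=16.50, C_total=2.00, V=8.25; Q4=8.25, Q1=8.25; dissipated=22.562
Final charges: Q1=8.25, Q2=8.00, Q3=10.50, Q4=8.25, Q5=0.00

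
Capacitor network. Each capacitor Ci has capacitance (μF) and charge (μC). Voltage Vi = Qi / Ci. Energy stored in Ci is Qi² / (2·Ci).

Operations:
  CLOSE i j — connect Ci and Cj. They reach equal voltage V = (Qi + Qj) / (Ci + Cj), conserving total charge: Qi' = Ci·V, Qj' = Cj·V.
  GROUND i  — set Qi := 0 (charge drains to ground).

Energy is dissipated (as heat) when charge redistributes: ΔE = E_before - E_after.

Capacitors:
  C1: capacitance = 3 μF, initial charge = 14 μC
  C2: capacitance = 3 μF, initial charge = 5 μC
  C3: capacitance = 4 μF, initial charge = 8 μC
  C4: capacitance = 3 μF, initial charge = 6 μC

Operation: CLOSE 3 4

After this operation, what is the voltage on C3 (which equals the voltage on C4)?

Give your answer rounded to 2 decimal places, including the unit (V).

Initial: C1(3μF, Q=14μC, V=4.67V), C2(3μF, Q=5μC, V=1.67V), C3(4μF, Q=8μC, V=2.00V), C4(3μF, Q=6μC, V=2.00V)
Op 1: CLOSE 3-4: Q_total=14.00, C_total=7.00, V=2.00; Q3=8.00, Q4=6.00; dissipated=0.000

Answer: 2.00 V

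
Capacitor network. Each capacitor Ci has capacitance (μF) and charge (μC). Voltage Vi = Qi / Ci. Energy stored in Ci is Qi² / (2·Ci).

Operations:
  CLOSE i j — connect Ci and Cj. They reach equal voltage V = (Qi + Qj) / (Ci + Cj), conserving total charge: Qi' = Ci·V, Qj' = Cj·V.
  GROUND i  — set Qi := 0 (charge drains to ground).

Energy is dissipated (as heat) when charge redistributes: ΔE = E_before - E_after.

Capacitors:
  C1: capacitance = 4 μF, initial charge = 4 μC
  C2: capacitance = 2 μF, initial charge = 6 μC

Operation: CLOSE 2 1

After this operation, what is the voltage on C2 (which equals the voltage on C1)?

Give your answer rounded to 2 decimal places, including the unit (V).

Answer: 1.67 V

Derivation:
Initial: C1(4μF, Q=4μC, V=1.00V), C2(2μF, Q=6μC, V=3.00V)
Op 1: CLOSE 2-1: Q_total=10.00, C_total=6.00, V=1.67; Q2=3.33, Q1=6.67; dissipated=2.667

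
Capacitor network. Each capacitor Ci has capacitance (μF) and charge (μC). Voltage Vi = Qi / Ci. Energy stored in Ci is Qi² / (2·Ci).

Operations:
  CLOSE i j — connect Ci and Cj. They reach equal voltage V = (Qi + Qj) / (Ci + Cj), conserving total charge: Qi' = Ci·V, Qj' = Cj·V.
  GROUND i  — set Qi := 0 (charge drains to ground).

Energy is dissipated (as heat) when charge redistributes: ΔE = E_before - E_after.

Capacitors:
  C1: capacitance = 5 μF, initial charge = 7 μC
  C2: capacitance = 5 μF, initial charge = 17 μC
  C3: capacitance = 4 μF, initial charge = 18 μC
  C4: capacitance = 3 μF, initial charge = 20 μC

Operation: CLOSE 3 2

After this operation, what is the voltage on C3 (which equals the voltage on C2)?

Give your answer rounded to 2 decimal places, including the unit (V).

Answer: 3.89 V

Derivation:
Initial: C1(5μF, Q=7μC, V=1.40V), C2(5μF, Q=17μC, V=3.40V), C3(4μF, Q=18μC, V=4.50V), C4(3μF, Q=20μC, V=6.67V)
Op 1: CLOSE 3-2: Q_total=35.00, C_total=9.00, V=3.89; Q3=15.56, Q2=19.44; dissipated=1.344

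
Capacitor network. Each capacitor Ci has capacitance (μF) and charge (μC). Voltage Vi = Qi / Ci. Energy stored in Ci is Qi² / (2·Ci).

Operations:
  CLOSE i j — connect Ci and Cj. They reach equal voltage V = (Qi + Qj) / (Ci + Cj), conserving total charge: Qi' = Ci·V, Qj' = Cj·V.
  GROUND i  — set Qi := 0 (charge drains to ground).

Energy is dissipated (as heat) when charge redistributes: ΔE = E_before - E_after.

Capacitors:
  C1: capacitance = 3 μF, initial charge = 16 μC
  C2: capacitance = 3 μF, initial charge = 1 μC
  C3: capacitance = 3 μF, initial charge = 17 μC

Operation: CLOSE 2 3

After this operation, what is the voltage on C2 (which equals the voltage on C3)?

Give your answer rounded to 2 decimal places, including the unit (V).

Answer: 3.00 V

Derivation:
Initial: C1(3μF, Q=16μC, V=5.33V), C2(3μF, Q=1μC, V=0.33V), C3(3μF, Q=17μC, V=5.67V)
Op 1: CLOSE 2-3: Q_total=18.00, C_total=6.00, V=3.00; Q2=9.00, Q3=9.00; dissipated=21.333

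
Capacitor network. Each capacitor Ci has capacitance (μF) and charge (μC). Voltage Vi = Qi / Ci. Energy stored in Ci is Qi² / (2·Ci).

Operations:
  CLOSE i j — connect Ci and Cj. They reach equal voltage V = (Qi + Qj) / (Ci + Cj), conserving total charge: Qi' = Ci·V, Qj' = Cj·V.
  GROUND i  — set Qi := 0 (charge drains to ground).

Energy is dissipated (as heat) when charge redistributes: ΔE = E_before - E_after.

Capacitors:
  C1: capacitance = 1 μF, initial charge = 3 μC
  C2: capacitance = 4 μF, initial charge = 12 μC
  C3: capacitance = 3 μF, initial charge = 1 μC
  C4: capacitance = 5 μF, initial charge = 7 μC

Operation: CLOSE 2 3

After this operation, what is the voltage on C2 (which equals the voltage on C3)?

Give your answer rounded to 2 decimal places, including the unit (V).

Answer: 1.86 V

Derivation:
Initial: C1(1μF, Q=3μC, V=3.00V), C2(4μF, Q=12μC, V=3.00V), C3(3μF, Q=1μC, V=0.33V), C4(5μF, Q=7μC, V=1.40V)
Op 1: CLOSE 2-3: Q_total=13.00, C_total=7.00, V=1.86; Q2=7.43, Q3=5.57; dissipated=6.095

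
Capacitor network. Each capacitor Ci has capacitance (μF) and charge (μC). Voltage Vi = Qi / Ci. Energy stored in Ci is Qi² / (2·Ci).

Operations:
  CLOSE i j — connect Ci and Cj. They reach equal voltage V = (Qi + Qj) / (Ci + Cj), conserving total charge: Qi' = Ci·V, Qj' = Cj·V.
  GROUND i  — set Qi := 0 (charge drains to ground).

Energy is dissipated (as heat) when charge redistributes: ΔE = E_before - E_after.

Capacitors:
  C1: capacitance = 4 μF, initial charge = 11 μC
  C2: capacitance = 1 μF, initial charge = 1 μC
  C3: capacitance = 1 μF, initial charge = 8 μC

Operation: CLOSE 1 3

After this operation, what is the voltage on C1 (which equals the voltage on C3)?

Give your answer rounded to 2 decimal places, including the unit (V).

Initial: C1(4μF, Q=11μC, V=2.75V), C2(1μF, Q=1μC, V=1.00V), C3(1μF, Q=8μC, V=8.00V)
Op 1: CLOSE 1-3: Q_total=19.00, C_total=5.00, V=3.80; Q1=15.20, Q3=3.80; dissipated=11.025

Answer: 3.80 V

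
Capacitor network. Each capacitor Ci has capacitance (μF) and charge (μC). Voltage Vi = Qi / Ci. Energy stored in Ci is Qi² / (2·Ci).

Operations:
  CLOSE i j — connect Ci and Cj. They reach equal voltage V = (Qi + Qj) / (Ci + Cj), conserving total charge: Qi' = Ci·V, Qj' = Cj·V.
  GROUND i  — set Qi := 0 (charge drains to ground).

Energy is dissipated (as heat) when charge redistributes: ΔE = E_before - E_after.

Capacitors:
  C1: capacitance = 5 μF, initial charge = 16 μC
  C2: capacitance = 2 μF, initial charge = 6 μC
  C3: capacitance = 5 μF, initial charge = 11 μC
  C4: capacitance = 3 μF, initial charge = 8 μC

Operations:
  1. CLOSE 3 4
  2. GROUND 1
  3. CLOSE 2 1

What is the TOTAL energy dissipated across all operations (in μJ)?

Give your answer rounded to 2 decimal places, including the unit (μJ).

Initial: C1(5μF, Q=16μC, V=3.20V), C2(2μF, Q=6μC, V=3.00V), C3(5μF, Q=11μC, V=2.20V), C4(3μF, Q=8μC, V=2.67V)
Op 1: CLOSE 3-4: Q_total=19.00, C_total=8.00, V=2.38; Q3=11.88, Q4=7.12; dissipated=0.204
Op 2: GROUND 1: Q1=0; energy lost=25.600
Op 3: CLOSE 2-1: Q_total=6.00, C_total=7.00, V=0.86; Q2=1.71, Q1=4.29; dissipated=6.429
Total dissipated: 32.233 μJ

Answer: 32.23 μJ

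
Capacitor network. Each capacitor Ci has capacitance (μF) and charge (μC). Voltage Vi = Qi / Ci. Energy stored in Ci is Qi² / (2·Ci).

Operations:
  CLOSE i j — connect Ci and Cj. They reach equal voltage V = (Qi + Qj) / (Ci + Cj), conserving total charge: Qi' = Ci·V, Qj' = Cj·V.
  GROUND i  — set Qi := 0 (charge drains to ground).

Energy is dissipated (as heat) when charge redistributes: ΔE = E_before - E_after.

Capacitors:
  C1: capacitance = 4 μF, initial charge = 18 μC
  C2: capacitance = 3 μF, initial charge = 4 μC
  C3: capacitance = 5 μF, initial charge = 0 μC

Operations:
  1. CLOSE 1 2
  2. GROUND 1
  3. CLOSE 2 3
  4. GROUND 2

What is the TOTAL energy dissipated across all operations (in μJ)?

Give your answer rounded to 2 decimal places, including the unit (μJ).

Initial: C1(4μF, Q=18μC, V=4.50V), C2(3μF, Q=4μC, V=1.33V), C3(5μF, Q=0μC, V=0.00V)
Op 1: CLOSE 1-2: Q_total=22.00, C_total=7.00, V=3.14; Q1=12.57, Q2=9.43; dissipated=8.595
Op 2: GROUND 1: Q1=0; energy lost=19.755
Op 3: CLOSE 2-3: Q_total=9.43, C_total=8.00, V=1.18; Q2=3.54, Q3=5.89; dissipated=9.260
Op 4: GROUND 2: Q2=0; energy lost=2.084
Total dissipated: 39.694 μJ

Answer: 39.69 μJ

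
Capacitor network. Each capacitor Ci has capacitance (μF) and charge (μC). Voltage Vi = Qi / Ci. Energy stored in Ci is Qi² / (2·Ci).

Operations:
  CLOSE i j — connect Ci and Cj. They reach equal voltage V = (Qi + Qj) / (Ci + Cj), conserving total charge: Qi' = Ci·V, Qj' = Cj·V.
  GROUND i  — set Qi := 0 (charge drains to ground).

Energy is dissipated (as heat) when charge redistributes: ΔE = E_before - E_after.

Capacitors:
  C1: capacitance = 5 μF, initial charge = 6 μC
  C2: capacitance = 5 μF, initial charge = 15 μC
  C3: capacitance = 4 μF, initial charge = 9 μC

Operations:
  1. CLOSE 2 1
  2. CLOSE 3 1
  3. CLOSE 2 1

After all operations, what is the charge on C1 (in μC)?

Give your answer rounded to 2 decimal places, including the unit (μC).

Initial: C1(5μF, Q=6μC, V=1.20V), C2(5μF, Q=15μC, V=3.00V), C3(4μF, Q=9μC, V=2.25V)
Op 1: CLOSE 2-1: Q_total=21.00, C_total=10.00, V=2.10; Q2=10.50, Q1=10.50; dissipated=4.050
Op 2: CLOSE 3-1: Q_total=19.50, C_total=9.00, V=2.17; Q3=8.67, Q1=10.83; dissipated=0.025
Op 3: CLOSE 2-1: Q_total=21.33, C_total=10.00, V=2.13; Q2=10.67, Q1=10.67; dissipated=0.006
Final charges: Q1=10.67, Q2=10.67, Q3=8.67

Answer: 10.67 μC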